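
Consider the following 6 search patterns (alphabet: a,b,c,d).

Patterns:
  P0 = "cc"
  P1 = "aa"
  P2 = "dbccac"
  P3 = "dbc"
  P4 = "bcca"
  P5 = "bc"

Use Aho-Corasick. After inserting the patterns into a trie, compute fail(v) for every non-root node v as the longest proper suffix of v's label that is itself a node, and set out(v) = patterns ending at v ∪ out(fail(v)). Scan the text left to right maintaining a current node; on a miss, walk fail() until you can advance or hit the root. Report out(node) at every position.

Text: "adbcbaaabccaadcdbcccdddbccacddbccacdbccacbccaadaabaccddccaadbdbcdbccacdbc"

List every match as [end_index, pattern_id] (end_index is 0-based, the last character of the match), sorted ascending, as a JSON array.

Construct AC machine:
Trie nodes:
  n0 'ε': a→3 b→11 c→1 d→5
  n1 'c': c→2
  n2 'cc': ·  ←P0
  n3 'a': a→4
  n4 'aa': ·  ←P1
  n5 'd': b→6
  n6 'db': c→7
  n7 'dbc': c→8  ←P3
  n8 'dbcc': a→9
  n9 'dbcca': c→10
  n10 'dbccac': ·  ←P2
  n11 'b': c→12
  n12 'bc': c→13  ←P5
  n13 'bcc': a→14
  n14 'bcca': ·  ←P4

Failure links (BFS by depth):
  fail(1) 'c': from fail(0)=0 chase 'c': 0 ⇒ 0;  out=∅∪out(0)=∅
  fail(3) 'a': from fail(0)=0 chase 'a': 0 ⇒ 0;  out=∅∪out(0)=∅
  fail(5) 'd': from fail(0)=0 chase 'd': 0 ⇒ 0;  out=∅∪out(0)=∅
  fail(11) 'b': from fail(0)=0 chase 'b': 0 ⇒ 0;  out=∅∪out(0)=∅
  fail(2) 'cc': from fail(1)=0 chase 'c': 0 ⇒ 1;  out={0}∪out(1)={0}
  fail(4) 'aa': from fail(3)=0 chase 'a': 0 ⇒ 3;  out={1}∪out(3)={1}
  fail(6) 'db': from fail(5)=0 chase 'b': 0 ⇒ 11;  out=∅∪out(11)=∅
  fail(12) 'bc': from fail(11)=0 chase 'c': 0 ⇒ 1;  out={5}∪out(1)={5}
  fail(7) 'dbc': from fail(6)=11 chase 'c': 11 ⇒ 12;  out={3}∪out(12)={3,5}
  fail(13) 'bcc': from fail(12)=1 chase 'c': 1 ⇒ 2;  out=∅∪out(2)={0}
  fail(8) 'dbcc': from fail(7)=12 chase 'c': 12 ⇒ 13;  out=∅∪out(13)={0}
  fail(14) 'bcca': from fail(13)=2 chase 'a': 2→1→0 ⇒ 3;  out={4}∪out(3)={4}
  fail(9) 'dbcca': from fail(8)=13 chase 'a': 13 ⇒ 14;  out=∅∪out(14)={4}
  fail(10) 'dbccac': from fail(9)=14 chase 'c': 14→3→0 ⇒ 1;  out={2}∪out(1)={2}

Scan:
pos 0 'a': at 3
pos 1 'd': at 5 (fail-walked)
pos 2 'b': at 6
pos 3 'c': at 7  → match P3@[1:3],P5@[2:3]
pos 4 'b': at 11 (fail-walked)
pos 5 'a': at 3 (fail-walked)
pos 6 'a': at 4  → match P1@[5:6]
pos 7 'a': at 4 (fail-walked)  → match P1@[6:7]
pos 8 'b': at 11 (fail-walked)
pos 9 'c': at 12  → match P5@[8:9]
pos 10 'c': at 13  → match P0@[9:10]
pos 11 'a': at 14  → match P4@[8:11]
pos 12 'a': at 4 (fail-walked)  → match P1@[11:12]
pos 13 'd': at 5 (fail-walked)
pos 14 'c': at 1 (fail-walked)
pos 15 'd': at 5 (fail-walked)
pos 16 'b': at 6
pos 17 'c': at 7  → match P3@[15:17],P5@[16:17]
pos 18 'c': at 8  → match P0@[17:18]
pos 19 'c': at 2 (fail-walked)  → match P0@[18:19]
pos 20 'd': at 5 (fail-walked)
pos 21 'd': at 5 (fail-walked)
pos 22 'd': at 5 (fail-walked)
pos 23 'b': at 6
pos 24 'c': at 7  → match P3@[22:24],P5@[23:24]
pos 25 'c': at 8  → match P0@[24:25]
pos 26 'a': at 9  → match P4@[23:26]
pos 27 'c': at 10  → match P2@[22:27]
pos 28 'd': at 5 (fail-walked)
pos 29 'd': at 5 (fail-walked)
pos 30 'b': at 6
pos 31 'c': at 7  → match P3@[29:31],P5@[30:31]
pos 32 'c': at 8  → match P0@[31:32]
pos 33 'a': at 9  → match P4@[30:33]
pos 34 'c': at 10  → match P2@[29:34]
pos 35 'd': at 5 (fail-walked)
pos 36 'b': at 6
pos 37 'c': at 7  → match P3@[35:37],P5@[36:37]
pos 38 'c': at 8  → match P0@[37:38]
pos 39 'a': at 9  → match P4@[36:39]
pos 40 'c': at 10  → match P2@[35:40]
pos 41 'b': at 11 (fail-walked)
pos 42 'c': at 12  → match P5@[41:42]
pos 43 'c': at 13  → match P0@[42:43]
pos 44 'a': at 14  → match P4@[41:44]
pos 45 'a': at 4 (fail-walked)  → match P1@[44:45]
pos 46 'd': at 5 (fail-walked)
pos 47 'a': at 3 (fail-walked)
pos 48 'a': at 4  → match P1@[47:48]
pos 49 'b': at 11 (fail-walked)
pos 50 'a': at 3 (fail-walked)
pos 51 'c': at 1 (fail-walked)
pos 52 'c': at 2  → match P0@[51:52]
pos 53 'd': at 5 (fail-walked)
pos 54 'd': at 5 (fail-walked)
pos 55 'c': at 1 (fail-walked)
pos 56 'c': at 2  → match P0@[55:56]
pos 57 'a': at 3 (fail-walked)
pos 58 'a': at 4  → match P1@[57:58]
pos 59 'd': at 5 (fail-walked)
pos 60 'b': at 6
pos 61 'd': at 5 (fail-walked)
pos 62 'b': at 6
pos 63 'c': at 7  → match P3@[61:63],P5@[62:63]
pos 64 'd': at 5 (fail-walked)
pos 65 'b': at 6
pos 66 'c': at 7  → match P3@[64:66],P5@[65:66]
pos 67 'c': at 8  → match P0@[66:67]
pos 68 'a': at 9  → match P4@[65:68]
pos 69 'c': at 10  → match P2@[64:69]
pos 70 'd': at 5 (fail-walked)
pos 71 'b': at 6
pos 72 'c': at 7  → match P3@[70:72],P5@[71:72]

All matches (sorted): [[3,3],[3,5],[6,1],[7,1],[9,5],[10,0],[11,4],[12,1],[17,3],[17,5],[18,0],[19,0],[24,3],[24,5],[25,0],[26,4],[27,2],[31,3],[31,5],[32,0],[33,4],[34,2],[37,3],[37,5],[38,0],[39,4],[40,2],[42,5],[43,0],[44,4],[45,1],[48,1],[52,0],[56,0],[58,1],[63,3],[63,5],[66,3],[66,5],[67,0],[68,4],[69,2],[72,3],[72,5]]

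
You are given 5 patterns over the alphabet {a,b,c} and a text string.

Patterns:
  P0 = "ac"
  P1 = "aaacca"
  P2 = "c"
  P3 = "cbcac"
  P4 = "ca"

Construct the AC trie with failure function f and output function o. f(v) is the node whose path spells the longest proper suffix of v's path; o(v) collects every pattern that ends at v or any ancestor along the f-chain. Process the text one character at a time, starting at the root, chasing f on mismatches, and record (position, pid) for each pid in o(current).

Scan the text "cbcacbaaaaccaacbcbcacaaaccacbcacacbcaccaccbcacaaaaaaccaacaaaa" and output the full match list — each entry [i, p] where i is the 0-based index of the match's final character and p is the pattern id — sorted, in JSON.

Build automaton:
Trie nodes:
  0='ε' goto a→1 c→8
  1='a' goto a→3 c→2
  2='ac' goto ·  ←P0
  3='aa' goto a→4
  4='aaa' goto c→5
  5='aaac' goto c→6
  6='aaacc' goto a→7
  7='aaacca' goto ·  ←P1
  8='c' goto a→13 b→9  ←P2
  9='cb' goto c→10
  10='cbc' goto a→11
  11='cbca' goto c→12
  12='cbcac' goto ·  ←P3
  13='ca' goto ·  ←P4

Failure links (BFS by depth):
  n1('a'): parent n0 fail=0; on 'a' 0 → fail=0;  out ∅∪∅=∅
  n8('c'): parent n0 fail=0; on 'c' 0 → fail=0;  out {2}∪∅={2}
  n2('ac'): parent n1 fail=0; on 'c' 0 → fail=8;  out {0}∪{2}={0,2}
  n3('aa'): parent n1 fail=0; on 'a' 0 → fail=1;  out ∅∪∅=∅
  n9('cb'): parent n8 fail=0; on 'b' 0 → fail=0;  out ∅∪∅=∅
  n13('ca'): parent n8 fail=0; on 'a' 0 → fail=1;  out {4}∪∅={4}
  n4('aaa'): parent n3 fail=1; on 'a' 1 → fail=3;  out ∅∪∅=∅
  n10('cbc'): parent n9 fail=0; on 'c' 0 → fail=8;  out ∅∪{2}={2}
  n5('aaac'): parent n4 fail=3; on 'c' 3→1 → fail=2;  out ∅∪{0,2}={0,2}
  n11('cbca'): parent n10 fail=8; on 'a' 8 → fail=13;  out ∅∪{4}={4}
  n6('aaacc'): parent n5 fail=2; on 'c' 2→8→0 → fail=8;  out ∅∪{2}={2}
  n12('cbcac'): parent n11 fail=13; on 'c' 13→1 → fail=2;  out {3}∪{0,2}={0,2,3}
  n7('aaacca'): parent n6 fail=8; on 'a' 8 → fail=13;  out {1}∪{4}={1,4}

Text stream:
pos 0 'c': at 8  → match P2@[0:0]
pos 1 'b': at 9
pos 2 'c': at 10  → match P2@[2:2]
pos 3 'a': at 11  → match P4@[2:3]
pos 4 'c': at 12  → match P0@[3:4],P2@[4:4],P3@[0:4]
pos 5 'b': at 9 ·f
pos 6 'a': at 1 ·f
pos 7 'a': at 3
pos 8 'a': at 4
pos 9 'a': at 4 ·f
pos 10 'c': at 5  → match P0@[9:10],P2@[10:10]
pos 11 'c': at 6  → match P2@[11:11]
pos 12 'a': at 7  → match P1@[7:12],P4@[11:12]
pos 13 'a': at 3 ·f
pos 14 'c': at 2 ·f  → match P0@[13:14],P2@[14:14]
pos 15 'b': at 9 ·f
pos 16 'c': at 10  → match P2@[16:16]
pos 17 'b': at 9 ·f
pos 18 'c': at 10  → match P2@[18:18]
pos 19 'a': at 11  → match P4@[18:19]
pos 20 'c': at 12  → match P0@[19:20],P2@[20:20],P3@[16:20]
pos 21 'a': at 13 ·f  → match P4@[20:21]
pos 22 'a': at 3 ·f
pos 23 'a': at 4
pos 24 'c': at 5  → match P0@[23:24],P2@[24:24]
pos 25 'c': at 6  → match P2@[25:25]
pos 26 'a': at 7  → match P1@[21:26],P4@[25:26]
pos 27 'c': at 2 ·f  → match P0@[26:27],P2@[27:27]
pos 28 'b': at 9 ·f
pos 29 'c': at 10  → match P2@[29:29]
pos 30 'a': at 11  → match P4@[29:30]
pos 31 'c': at 12  → match P0@[30:31],P2@[31:31],P3@[27:31]
pos 32 'a': at 13 ·f  → match P4@[31:32]
pos 33 'c': at 2 ·f  → match P0@[32:33],P2@[33:33]
pos 34 'b': at 9 ·f
pos 35 'c': at 10  → match P2@[35:35]
pos 36 'a': at 11  → match P4@[35:36]
pos 37 'c': at 12  → match P0@[36:37],P2@[37:37],P3@[33:37]
pos 38 'c': at 8 ·f  → match P2@[38:38]
pos 39 'a': at 13  → match P4@[38:39]
pos 40 'c': at 2 ·f  → match P0@[39:40],P2@[40:40]
pos 41 'c': at 8 ·f  → match P2@[41:41]
pos 42 'b': at 9
pos 43 'c': at 10  → match P2@[43:43]
pos 44 'a': at 11  → match P4@[43:44]
pos 45 'c': at 12  → match P0@[44:45],P2@[45:45],P3@[41:45]
pos 46 'a': at 13 ·f  → match P4@[45:46]
pos 47 'a': at 3 ·f
pos 48 'a': at 4
pos 49 'a': at 4 ·f
pos 50 'a': at 4 ·f
pos 51 'a': at 4 ·f
pos 52 'c': at 5  → match P0@[51:52],P2@[52:52]
pos 53 'c': at 6  → match P2@[53:53]
pos 54 'a': at 7  → match P1@[49:54],P4@[53:54]
pos 55 'a': at 3 ·f
pos 56 'c': at 2 ·f  → match P0@[55:56],P2@[56:56]
pos 57 'a': at 13 ·f  → match P4@[56:57]
pos 58 'a': at 3 ·f
pos 59 'a': at 4
pos 60 'a': at 4 ·f

Matches: [[0,2],[2,2],[3,4],[4,0],[4,2],[4,3],[10,0],[10,2],[11,2],[12,1],[12,4],[14,0],[14,2],[16,2],[18,2],[19,4],[20,0],[20,2],[20,3],[21,4],[24,0],[24,2],[25,2],[26,1],[26,4],[27,0],[27,2],[29,2],[30,4],[31,0],[31,2],[31,3],[32,4],[33,0],[33,2],[35,2],[36,4],[37,0],[37,2],[37,3],[38,2],[39,4],[40,0],[40,2],[41,2],[43,2],[44,4],[45,0],[45,2],[45,3],[46,4],[52,0],[52,2],[53,2],[54,1],[54,4],[56,0],[56,2],[57,4]]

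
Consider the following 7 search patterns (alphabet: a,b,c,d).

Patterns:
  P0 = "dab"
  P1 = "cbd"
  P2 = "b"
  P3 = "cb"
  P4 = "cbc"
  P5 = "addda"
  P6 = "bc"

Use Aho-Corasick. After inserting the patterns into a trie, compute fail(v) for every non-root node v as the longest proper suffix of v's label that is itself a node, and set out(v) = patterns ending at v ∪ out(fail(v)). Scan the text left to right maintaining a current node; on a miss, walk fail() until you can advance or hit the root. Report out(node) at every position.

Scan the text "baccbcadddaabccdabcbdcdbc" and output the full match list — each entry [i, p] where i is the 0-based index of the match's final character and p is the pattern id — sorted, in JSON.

Build automaton:
Trie (insert patterns):
  n0 'ε': a→9 b→7 c→4 d→1
  n1 'd': a→2
  n2 'da': b→3
  n3 'dab': ·  ←P0
  n4 'c': b→5
  n5 'cb': c→8 d→6  ←P3
  n6 'cbd': ·  ←P1
  n7 'b': c→14  ←P2
  n8 'cbc': ·  ←P4
  n9 'a': d→10
  n10 'ad': d→11
  n11 'add': d→12
  n12 'addd': a→13
  n13 'addda': ·  ←P5
  n14 'bc': ·  ←P6

BFS fail/out derivation:
  n1('d'): parent n0 fail=0; on 'd' 0 → fail=0;  out ∅∪∅=∅
  n4('c'): parent n0 fail=0; on 'c' 0 → fail=0;  out ∅∪∅=∅
  n7('b'): parent n0 fail=0; on 'b' 0 → fail=0;  out {2}∪∅={2}
  n9('a'): parent n0 fail=0; on 'a' 0 → fail=0;  out ∅∪∅=∅
  n2('da'): parent n1 fail=0; on 'a' 0 → fail=9;  out ∅∪∅=∅
  n5('cb'): parent n4 fail=0; on 'b' 0 → fail=7;  out {3}∪{2}={2,3}
  n10('ad'): parent n9 fail=0; on 'd' 0 → fail=1;  out ∅∪∅=∅
  n14('bc'): parent n7 fail=0; on 'c' 0 → fail=4;  out {6}∪∅={6}
  n3('dab'): parent n2 fail=9; on 'b' 9→0 → fail=7;  out {0}∪{2}={0,2}
  n6('cbd'): parent n5 fail=7; on 'd' 7→0 → fail=1;  out {1}∪∅={1}
  n8('cbc'): parent n5 fail=7; on 'c' 7 → fail=14;  out {4}∪{6}={4,6}
  n11('add'): parent n10 fail=1; on 'd' 1→0 → fail=1;  out ∅∪∅=∅
  n12('addd'): parent n11 fail=1; on 'd' 1→0 → fail=1;  out ∅∪∅=∅
  n13('addda'): parent n12 fail=1; on 'a' 1 → fail=2;  out {5}∪∅={5}

Run:
i=0 'b': node 0→7  ** P2@[0:0]
i=1 'a': node 7→9 (via fail)
i=2 'c': node 9→4 (via fail)
i=3 'c': node 4→4 (via fail)
i=4 'b': node 4→5  ** P2@[4:4],P3@[3:4]
i=5 'c': node 5→8  ** P4@[3:5],P6@[4:5]
i=6 'a': node 8→9 (via fail)
i=7 'd': node 9→10
i=8 'd': node 10→11
i=9 'd': node 11→12
i=10 'a': node 12→13  ** P5@[6:10]
i=11 'a': node 13→9 (via fail)
i=12 'b': node 9→7 (via fail)  ** P2@[12:12]
i=13 'c': node 7→14  ** P6@[12:13]
i=14 'c': node 14→4 (via fail)
i=15 'd': node 4→1 (via fail)
i=16 'a': node 1→2
i=17 'b': node 2→3  ** P0@[15:17],P2@[17:17]
i=18 'c': node 3→14 (via fail)  ** P6@[17:18]
i=19 'b': node 14→5 (via fail)  ** P2@[19:19],P3@[18:19]
i=20 'd': node 5→6  ** P1@[18:20]
i=21 'c': node 6→4 (via fail)
i=22 'd': node 4→1 (via fail)
i=23 'b': node 1→7 (via fail)  ** P2@[23:23]
i=24 'c': node 7→14  ** P6@[23:24]

Matches: [[0,2],[4,2],[4,3],[5,4],[5,6],[10,5],[12,2],[13,6],[17,0],[17,2],[18,6],[19,2],[19,3],[20,1],[23,2],[24,6]]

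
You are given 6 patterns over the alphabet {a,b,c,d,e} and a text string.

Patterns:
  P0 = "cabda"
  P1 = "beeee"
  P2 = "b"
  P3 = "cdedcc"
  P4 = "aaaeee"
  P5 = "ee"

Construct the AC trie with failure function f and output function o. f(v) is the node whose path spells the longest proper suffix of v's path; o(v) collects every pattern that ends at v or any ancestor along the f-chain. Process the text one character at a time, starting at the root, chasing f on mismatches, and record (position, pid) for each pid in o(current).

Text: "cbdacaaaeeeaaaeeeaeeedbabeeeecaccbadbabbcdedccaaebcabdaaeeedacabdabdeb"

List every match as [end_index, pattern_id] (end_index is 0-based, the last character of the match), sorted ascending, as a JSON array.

Construct AC machine:
Trie (insert patterns):
  0='ε' goto a→16 b→6 c→1 e→22
  1='c' goto a→2 d→11
  2='ca' goto b→3
  3='cab' goto d→4
  4='cabd' goto a→5
  5='cabda' goto ·  ←P0
  6='b' goto e→7  ←P2
  7='be' goto e→8
  8='bee' goto e→9
  9='beee' goto e→10
  10='beeee' goto ·  ←P1
  11='cd' goto e→12
  12='cde' goto d→13
  13='cded' goto c→14
  14='cdedc' goto c→15
  15='cdedcc' goto ·  ←P3
  16='a' goto a→17
  17='aa' goto a→18
  18='aaa' goto e→19
  19='aaae' goto e→20
  20='aaaee' goto e→21
  21='aaaeee' goto ·  ←P4
  22='e' goto e→23
  23='ee' goto ·  ←P5

Failure links (BFS by depth):
  n1('c'): parent n0 fail=0; on 'c' 0 → fail=0;  out ∅∪∅=∅
  n6('b'): parent n0 fail=0; on 'b' 0 → fail=0;  out {2}∪∅={2}
  n16('a'): parent n0 fail=0; on 'a' 0 → fail=0;  out ∅∪∅=∅
  n22('e'): parent n0 fail=0; on 'e' 0 → fail=0;  out ∅∪∅=∅
  n2('ca'): parent n1 fail=0; on 'a' 0 → fail=16;  out ∅∪∅=∅
  n7('be'): parent n6 fail=0; on 'e' 0 → fail=22;  out ∅∪∅=∅
  n11('cd'): parent n1 fail=0; on 'd' 0 → fail=0;  out ∅∪∅=∅
  n17('aa'): parent n16 fail=0; on 'a' 0 → fail=16;  out ∅∪∅=∅
  n23('ee'): parent n22 fail=0; on 'e' 0 → fail=22;  out {5}∪∅={5}
  n3('cab'): parent n2 fail=16; on 'b' 16→0 → fail=6;  out ∅∪{2}={2}
  n8('bee'): parent n7 fail=22; on 'e' 22 → fail=23;  out ∅∪{5}={5}
  n12('cde'): parent n11 fail=0; on 'e' 0 → fail=22;  out ∅∪∅=∅
  n18('aaa'): parent n17 fail=16; on 'a' 16 → fail=17;  out ∅∪∅=∅
  n4('cabd'): parent n3 fail=6; on 'd' 6→0 → fail=0;  out ∅∪∅=∅
  n9('beee'): parent n8 fail=23; on 'e' 23→22 → fail=23;  out ∅∪{5}={5}
  n13('cded'): parent n12 fail=22; on 'd' 22→0 → fail=0;  out ∅∪∅=∅
  n19('aaae'): parent n18 fail=17; on 'e' 17→16→0 → fail=22;  out ∅∪∅=∅
  n5('cabda'): parent n4 fail=0; on 'a' 0 → fail=16;  out {0}∪∅={0}
  n10('beeee'): parent n9 fail=23; on 'e' 23→22 → fail=23;  out {1}∪{5}={1,5}
  n14('cdedc'): parent n13 fail=0; on 'c' 0 → fail=1;  out ∅∪∅=∅
  n20('aaaee'): parent n19 fail=22; on 'e' 22 → fail=23;  out ∅∪{5}={5}
  n15('cdedcc'): parent n14 fail=1; on 'c' 1→0 → fail=1;  out {3}∪∅={3}
  n21('aaaeee'): parent n20 fail=23; on 'e' 23→22 → fail=23;  out {4}∪{5}={4,5}

Text stream:
i=0 'c': node 0→1
i=1 'b': node 1→6 (fail-walked)  → match P2@[1:1]
i=2 'd': node 6→0 (fail-walked)
i=3 'a': node 0→16
i=4 'c': node 16→1 (fail-walked)
i=5 'a': node 1→2
i=6 'a': node 2→17 (fail-walked)
i=7 'a': node 17→18
i=8 'e': node 18→19
i=9 'e': node 19→20  → match P5@[8:9]
i=10 'e': node 20→21  → match P4@[5:10],P5@[9:10]
i=11 'a': node 21→16 (fail-walked)
i=12 'a': node 16→17
i=13 'a': node 17→18
i=14 'e': node 18→19
i=15 'e': node 19→20  → match P5@[14:15]
i=16 'e': node 20→21  → match P4@[11:16],P5@[15:16]
i=17 'a': node 21→16 (fail-walked)
i=18 'e': node 16→22 (fail-walked)
i=19 'e': node 22→23  → match P5@[18:19]
i=20 'e': node 23→23 (fail-walked)  → match P5@[19:20]
i=21 'd': node 23→0 (fail-walked)
i=22 'b': node 0→6  → match P2@[22:22]
i=23 'a': node 6→16 (fail-walked)
i=24 'b': node 16→6 (fail-walked)  → match P2@[24:24]
i=25 'e': node 6→7
i=26 'e': node 7→8  → match P5@[25:26]
i=27 'e': node 8→9  → match P5@[26:27]
i=28 'e': node 9→10  → match P1@[24:28],P5@[27:28]
i=29 'c': node 10→1 (fail-walked)
i=30 'a': node 1→2
i=31 'c': node 2→1 (fail-walked)
i=32 'c': node 1→1 (fail-walked)
i=33 'b': node 1→6 (fail-walked)  → match P2@[33:33]
i=34 'a': node 6→16 (fail-walked)
i=35 'd': node 16→0 (fail-walked)
i=36 'b': node 0→6  → match P2@[36:36]
i=37 'a': node 6→16 (fail-walked)
i=38 'b': node 16→6 (fail-walked)  → match P2@[38:38]
i=39 'b': node 6→6 (fail-walked)  → match P2@[39:39]
i=40 'c': node 6→1 (fail-walked)
i=41 'd': node 1→11
i=42 'e': node 11→12
i=43 'd': node 12→13
i=44 'c': node 13→14
i=45 'c': node 14→15  → match P3@[40:45]
i=46 'a': node 15→2 (fail-walked)
i=47 'a': node 2→17 (fail-walked)
i=48 'e': node 17→22 (fail-walked)
i=49 'b': node 22→6 (fail-walked)  → match P2@[49:49]
i=50 'c': node 6→1 (fail-walked)
i=51 'a': node 1→2
i=52 'b': node 2→3  → match P2@[52:52]
i=53 'd': node 3→4
i=54 'a': node 4→5  → match P0@[50:54]
i=55 'a': node 5→17 (fail-walked)
i=56 'e': node 17→22 (fail-walked)
i=57 'e': node 22→23  → match P5@[56:57]
i=58 'e': node 23→23 (fail-walked)  → match P5@[57:58]
i=59 'd': node 23→0 (fail-walked)
i=60 'a': node 0→16
i=61 'c': node 16→1 (fail-walked)
i=62 'a': node 1→2
i=63 'b': node 2→3  → match P2@[63:63]
i=64 'd': node 3→4
i=65 'a': node 4→5  → match P0@[61:65]
i=66 'b': node 5→6 (fail-walked)  → match P2@[66:66]
i=67 'd': node 6→0 (fail-walked)
i=68 'e': node 0→22
i=69 'b': node 22→6 (fail-walked)  → match P2@[69:69]

Result: [[1,2],[9,5],[10,4],[10,5],[15,5],[16,4],[16,5],[19,5],[20,5],[22,2],[24,2],[26,5],[27,5],[28,1],[28,5],[33,2],[36,2],[38,2],[39,2],[45,3],[49,2],[52,2],[54,0],[57,5],[58,5],[63,2],[65,0],[66,2],[69,2]]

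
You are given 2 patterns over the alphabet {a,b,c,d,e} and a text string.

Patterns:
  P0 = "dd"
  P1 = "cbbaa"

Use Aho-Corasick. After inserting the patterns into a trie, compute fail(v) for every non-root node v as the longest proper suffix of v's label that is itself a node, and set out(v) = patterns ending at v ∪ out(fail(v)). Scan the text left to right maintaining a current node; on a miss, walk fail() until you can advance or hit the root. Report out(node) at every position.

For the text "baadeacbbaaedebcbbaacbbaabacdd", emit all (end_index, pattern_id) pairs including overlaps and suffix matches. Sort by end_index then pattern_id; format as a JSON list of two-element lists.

Construct AC machine:
Trie (insert patterns):
  0='ε' goto c→3 d→1
  1='d' goto d→2
  2='dd' goto ·  ←P0
  3='c' goto b→4
  4='cb' goto b→5
  5='cbb' goto a→6
  6='cbba' goto a→7
  7='cbbaa' goto ·  ←P1

Failure links (BFS by depth):
  n1('d'): parent n0 fail=0; on 'd' 0 → fail=0;  out ∅∪∅=∅
  n3('c'): parent n0 fail=0; on 'c' 0 → fail=0;  out ∅∪∅=∅
  n2('dd'): parent n1 fail=0; on 'd' 0 → fail=1;  out {0}∪∅={0}
  n4('cb'): parent n3 fail=0; on 'b' 0 → fail=0;  out ∅∪∅=∅
  n5('cbb'): parent n4 fail=0; on 'b' 0 → fail=0;  out ∅∪∅=∅
  n6('cbba'): parent n5 fail=0; on 'a' 0 → fail=0;  out ∅∪∅=∅
  n7('cbbaa'): parent n6 fail=0; on 'a' 0 → fail=0;  out {1}∪∅={1}

Run:
i=0 'b': node 0→0
i=1 'a': node 0→0
i=2 'a': node 0→0
i=3 'd': node 0→1
i=4 'e': node 1→0 (fail-walked)
i=5 'a': node 0→0
i=6 'c': node 0→3
i=7 'b': node 3→4
i=8 'b': node 4→5
i=9 'a': node 5→6
i=10 'a': node 6→7  emit P1@[6:10]
i=11 'e': node 7→0 (fail-walked)
i=12 'd': node 0→1
i=13 'e': node 1→0 (fail-walked)
i=14 'b': node 0→0
i=15 'c': node 0→3
i=16 'b': node 3→4
i=17 'b': node 4→5
i=18 'a': node 5→6
i=19 'a': node 6→7  emit P1@[15:19]
i=20 'c': node 7→3 (fail-walked)
i=21 'b': node 3→4
i=22 'b': node 4→5
i=23 'a': node 5→6
i=24 'a': node 6→7  emit P1@[20:24]
i=25 'b': node 7→0 (fail-walked)
i=26 'a': node 0→0
i=27 'c': node 0→3
i=28 'd': node 3→1 (fail-walked)
i=29 'd': node 1→2  emit P0@[28:29]

Result: [[10,1],[19,1],[24,1],[29,0]]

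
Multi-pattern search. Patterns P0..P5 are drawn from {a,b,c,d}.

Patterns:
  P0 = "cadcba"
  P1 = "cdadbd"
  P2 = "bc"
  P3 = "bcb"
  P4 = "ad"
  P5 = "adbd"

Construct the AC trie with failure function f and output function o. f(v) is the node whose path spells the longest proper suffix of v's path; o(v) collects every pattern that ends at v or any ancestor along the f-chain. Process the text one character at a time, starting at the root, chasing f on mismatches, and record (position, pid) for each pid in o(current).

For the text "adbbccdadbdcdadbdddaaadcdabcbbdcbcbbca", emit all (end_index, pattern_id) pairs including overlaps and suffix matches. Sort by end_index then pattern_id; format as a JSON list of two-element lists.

Construct AC machine:
Trie nodes:
  0='ε' goto a→15 b→12 c→1
  1='c' goto a→2 d→7
  2='ca' goto d→3
  3='cad' goto c→4
  4='cadc' goto b→5
  5='cadcb' goto a→6
  6='cadcba' goto ·  ←P0
  7='cd' goto a→8
  8='cda' goto d→9
  9='cdad' goto b→10
  10='cdadb' goto d→11
  11='cdadbd' goto ·  ←P1
  12='b' goto c→13
  13='bc' goto b→14  ←P2
  14='bcb' goto ·  ←P3
  15='a' goto d→16
  16='ad' goto b→17  ←P4
  17='adb' goto d→18
  18='adbd' goto ·  ←P5

BFS fail/out derivation:
  n1('c'): parent n0 fail=0; on 'c' 0 → fail=0;  out ∅∪∅=∅
  n12('b'): parent n0 fail=0; on 'b' 0 → fail=0;  out ∅∪∅=∅
  n15('a'): parent n0 fail=0; on 'a' 0 → fail=0;  out ∅∪∅=∅
  n2('ca'): parent n1 fail=0; on 'a' 0 → fail=15;  out ∅∪∅=∅
  n7('cd'): parent n1 fail=0; on 'd' 0 → fail=0;  out ∅∪∅=∅
  n13('bc'): parent n12 fail=0; on 'c' 0 → fail=1;  out {2}∪∅={2}
  n16('ad'): parent n15 fail=0; on 'd' 0 → fail=0;  out {4}∪∅={4}
  n3('cad'): parent n2 fail=15; on 'd' 15 → fail=16;  out ∅∪{4}={4}
  n8('cda'): parent n7 fail=0; on 'a' 0 → fail=15;  out ∅∪∅=∅
  n14('bcb'): parent n13 fail=1; on 'b' 1→0 → fail=12;  out {3}∪∅={3}
  n17('adb'): parent n16 fail=0; on 'b' 0 → fail=12;  out ∅∪∅=∅
  n4('cadc'): parent n3 fail=16; on 'c' 16→0 → fail=1;  out ∅∪∅=∅
  n9('cdad'): parent n8 fail=15; on 'd' 15 → fail=16;  out ∅∪{4}={4}
  n18('adbd'): parent n17 fail=12; on 'd' 12→0 → fail=0;  out {5}∪∅={5}
  n5('cadcb'): parent n4 fail=1; on 'b' 1→0 → fail=12;  out ∅∪∅=∅
  n10('cdadb'): parent n9 fail=16; on 'b' 16 → fail=17;  out ∅∪∅=∅
  n6('cadcba'): parent n5 fail=12; on 'a' 12→0 → fail=15;  out {0}∪∅={0}
  n11('cdadbd'): parent n10 fail=17; on 'd' 17 → fail=18;  out {1}∪{5}={1,5}

Run:
i=0 'a': node 0→15
i=1 'd': node 15→16  ** P4@[0:1]
i=2 'b': node 16→17
i=3 'b': node 17→12 (fail-walked)
i=4 'c': node 12→13  ** P2@[3:4]
i=5 'c': node 13→1 (fail-walked)
i=6 'd': node 1→7
i=7 'a': node 7→8
i=8 'd': node 8→9  ** P4@[7:8]
i=9 'b': node 9→10
i=10 'd': node 10→11  ** P1@[5:10],P5@[7:10]
i=11 'c': node 11→1 (fail-walked)
i=12 'd': node 1→7
i=13 'a': node 7→8
i=14 'd': node 8→9  ** P4@[13:14]
i=15 'b': node 9→10
i=16 'd': node 10→11  ** P1@[11:16],P5@[13:16]
i=17 'd': node 11→0 (fail-walked)
i=18 'd': node 0→0
i=19 'a': node 0→15
i=20 'a': node 15→15 (fail-walked)
i=21 'a': node 15→15 (fail-walked)
i=22 'd': node 15→16  ** P4@[21:22]
i=23 'c': node 16→1 (fail-walked)
i=24 'd': node 1→7
i=25 'a': node 7→8
i=26 'b': node 8→12 (fail-walked)
i=27 'c': node 12→13  ** P2@[26:27]
i=28 'b': node 13→14  ** P3@[26:28]
i=29 'b': node 14→12 (fail-walked)
i=30 'd': node 12→0 (fail-walked)
i=31 'c': node 0→1
i=32 'b': node 1→12 (fail-walked)
i=33 'c': node 12→13  ** P2@[32:33]
i=34 'b': node 13→14  ** P3@[32:34]
i=35 'b': node 14→12 (fail-walked)
i=36 'c': node 12→13  ** P2@[35:36]
i=37 'a': node 13→2 (fail-walked)

All matches (sorted): [[1,4],[4,2],[8,4],[10,1],[10,5],[14,4],[16,1],[16,5],[22,4],[27,2],[28,3],[33,2],[34,3],[36,2]]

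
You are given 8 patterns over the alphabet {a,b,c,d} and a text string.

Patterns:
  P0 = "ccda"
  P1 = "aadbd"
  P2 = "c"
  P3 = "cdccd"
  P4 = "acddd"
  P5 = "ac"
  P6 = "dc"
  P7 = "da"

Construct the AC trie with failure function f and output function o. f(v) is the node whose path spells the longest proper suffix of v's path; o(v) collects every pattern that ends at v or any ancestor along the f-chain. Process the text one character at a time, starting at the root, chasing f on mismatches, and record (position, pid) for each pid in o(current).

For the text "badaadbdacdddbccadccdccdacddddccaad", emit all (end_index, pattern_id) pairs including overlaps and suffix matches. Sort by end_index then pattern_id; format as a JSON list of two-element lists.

Build automaton:
Trie (insert patterns):
  0='ε' goto a→5 c→1 d→18
  1='c' goto c→2 d→10  [P2 ends]
  2='cc' goto d→3
  3='ccd' goto a→4
  4='ccda' goto ·  [P0 ends]
  5='a' goto a→6 c→14
  6='aa' goto d→7
  7='aad' goto b→8
  8='aadb' goto d→9
  9='aadbd' goto ·  [P1 ends]
  10='cd' goto c→11
  11='cdc' goto c→12
  12='cdcc' goto d→13
  13='cdccd' goto ·  [P3 ends]
  14='ac' goto d→15  [P5 ends]
  15='acd' goto d→16
  16='acdd' goto d→17
  17='acddd' goto ·  [P4 ends]
  18='d' goto a→20 c→19
  19='dc' goto ·  [P6 ends]
  20='da' goto ·  [P7 ends]

BFS fail/out derivation:
  fail(1) 'c': from fail(0)=0 chase 'c': 0 ⇒ 0;  out={2}∪out(0)={2}
  fail(5) 'a': from fail(0)=0 chase 'a': 0 ⇒ 0;  out=∅∪out(0)=∅
  fail(18) 'd': from fail(0)=0 chase 'd': 0 ⇒ 0;  out=∅∪out(0)=∅
  fail(2) 'cc': from fail(1)=0 chase 'c': 0 ⇒ 1;  out=∅∪out(1)={2}
  fail(6) 'aa': from fail(5)=0 chase 'a': 0 ⇒ 5;  out=∅∪out(5)=∅
  fail(10) 'cd': from fail(1)=0 chase 'd': 0 ⇒ 18;  out=∅∪out(18)=∅
  fail(14) 'ac': from fail(5)=0 chase 'c': 0 ⇒ 1;  out={5}∪out(1)={2,5}
  fail(19) 'dc': from fail(18)=0 chase 'c': 0 ⇒ 1;  out={6}∪out(1)={2,6}
  fail(20) 'da': from fail(18)=0 chase 'a': 0 ⇒ 5;  out={7}∪out(5)={7}
  fail(3) 'ccd': from fail(2)=1 chase 'd': 1 ⇒ 10;  out=∅∪out(10)=∅
  fail(7) 'aad': from fail(6)=5 chase 'd': 5→0 ⇒ 18;  out=∅∪out(18)=∅
  fail(11) 'cdc': from fail(10)=18 chase 'c': 18 ⇒ 19;  out=∅∪out(19)={2,6}
  fail(15) 'acd': from fail(14)=1 chase 'd': 1 ⇒ 10;  out=∅∪out(10)=∅
  fail(4) 'ccda': from fail(3)=10 chase 'a': 10→18 ⇒ 20;  out={0}∪out(20)={0,7}
  fail(8) 'aadb': from fail(7)=18 chase 'b': 18→0 ⇒ 0;  out=∅∪out(0)=∅
  fail(12) 'cdcc': from fail(11)=19 chase 'c': 19→1 ⇒ 2;  out=∅∪out(2)={2}
  fail(16) 'acdd': from fail(15)=10 chase 'd': 10→18→0 ⇒ 18;  out=∅∪out(18)=∅
  fail(9) 'aadbd': from fail(8)=0 chase 'd': 0 ⇒ 18;  out={1}∪out(18)={1}
  fail(13) 'cdccd': from fail(12)=2 chase 'd': 2 ⇒ 3;  out={3}∪out(3)={3}
  fail(17) 'acddd': from fail(16)=18 chase 'd': 18→0 ⇒ 18;  out={4}∪out(18)={4}

Run:
[0] read 'b'  n0⇒n0
[1] read 'a'  n0⇒n5
[2] read 'd'  n5⇒n18 (fail-walked)
[3] read 'a'  n18⇒n20  emit P7@[2:3]
[4] read 'a'  n20⇒n6 (fail-walked)
[5] read 'd'  n6⇒n7
[6] read 'b'  n7⇒n8
[7] read 'd'  n8⇒n9  emit P1@[3:7]
[8] read 'a'  n9⇒n20 (fail-walked)  emit P7@[7:8]
[9] read 'c'  n20⇒n14 (fail-walked)  emit P2@[9:9],P5@[8:9]
[10] read 'd'  n14⇒n15
[11] read 'd'  n15⇒n16
[12] read 'd'  n16⇒n17  emit P4@[8:12]
[13] read 'b'  n17⇒n0 (fail-walked)
[14] read 'c'  n0⇒n1  emit P2@[14:14]
[15] read 'c'  n1⇒n2  emit P2@[15:15]
[16] read 'a'  n2⇒n5 (fail-walked)
[17] read 'd'  n5⇒n18 (fail-walked)
[18] read 'c'  n18⇒n19  emit P2@[18:18],P6@[17:18]
[19] read 'c'  n19⇒n2 (fail-walked)  emit P2@[19:19]
[20] read 'd'  n2⇒n3
[21] read 'c'  n3⇒n11 (fail-walked)  emit P2@[21:21],P6@[20:21]
[22] read 'c'  n11⇒n12  emit P2@[22:22]
[23] read 'd'  n12⇒n13  emit P3@[19:23]
[24] read 'a'  n13⇒n4 (fail-walked)  emit P0@[21:24],P7@[23:24]
[25] read 'c'  n4⇒n14 (fail-walked)  emit P2@[25:25],P5@[24:25]
[26] read 'd'  n14⇒n15
[27] read 'd'  n15⇒n16
[28] read 'd'  n16⇒n17  emit P4@[24:28]
[29] read 'd'  n17⇒n18 (fail-walked)
[30] read 'c'  n18⇒n19  emit P2@[30:30],P6@[29:30]
[31] read 'c'  n19⇒n2 (fail-walked)  emit P2@[31:31]
[32] read 'a'  n2⇒n5 (fail-walked)
[33] read 'a'  n5⇒n6
[34] read 'd'  n6⇒n7

Result: [[3,7],[7,1],[8,7],[9,2],[9,5],[12,4],[14,2],[15,2],[18,2],[18,6],[19,2],[21,2],[21,6],[22,2],[23,3],[24,0],[24,7],[25,2],[25,5],[28,4],[30,2],[30,6],[31,2]]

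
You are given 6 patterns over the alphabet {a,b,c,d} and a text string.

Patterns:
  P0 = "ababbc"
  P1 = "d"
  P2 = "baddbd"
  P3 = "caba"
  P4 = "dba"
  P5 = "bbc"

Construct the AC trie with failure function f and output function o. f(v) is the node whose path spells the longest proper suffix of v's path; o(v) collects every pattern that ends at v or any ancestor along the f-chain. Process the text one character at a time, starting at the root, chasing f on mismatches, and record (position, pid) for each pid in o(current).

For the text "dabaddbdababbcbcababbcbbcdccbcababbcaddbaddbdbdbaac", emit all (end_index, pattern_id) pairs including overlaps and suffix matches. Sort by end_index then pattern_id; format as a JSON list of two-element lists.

Build automaton:
Trie nodes:
  n0 'ε': a→1 b→8 c→14 d→7
  n1 'a': b→2
  n2 'ab': a→3
  n3 'aba': b→4
  n4 'abab': b→5
  n5 'ababb': c→6
  n6 'ababbc': ·  ←P0
  n7 'd': b→18  ←P1
  n8 'b': a→9 b→20
  n9 'ba': d→10
  n10 'bad': d→11
  n11 'badd': b→12
  n12 'baddb': d→13
  n13 'baddbd': ·  ←P2
  n14 'c': a→15
  n15 'ca': b→16
  n16 'cab': a→17
  n17 'caba': ·  ←P3
  n18 'db': a→19
  n19 'dba': ·  ←P4
  n20 'bb': c→21
  n21 'bbc': ·  ←P5

Failure links (BFS by depth):
  n1('a'): parent n0 fail=0; on 'a' 0 → fail=0;  out ∅∪∅=∅
  n7('d'): parent n0 fail=0; on 'd' 0 → fail=0;  out {1}∪∅={1}
  n8('b'): parent n0 fail=0; on 'b' 0 → fail=0;  out ∅∪∅=∅
  n14('c'): parent n0 fail=0; on 'c' 0 → fail=0;  out ∅∪∅=∅
  n2('ab'): parent n1 fail=0; on 'b' 0 → fail=8;  out ∅∪∅=∅
  n9('ba'): parent n8 fail=0; on 'a' 0 → fail=1;  out ∅∪∅=∅
  n15('ca'): parent n14 fail=0; on 'a' 0 → fail=1;  out ∅∪∅=∅
  n18('db'): parent n7 fail=0; on 'b' 0 → fail=8;  out ∅∪∅=∅
  n20('bb'): parent n8 fail=0; on 'b' 0 → fail=8;  out ∅∪∅=∅
  n3('aba'): parent n2 fail=8; on 'a' 8 → fail=9;  out ∅∪∅=∅
  n10('bad'): parent n9 fail=1; on 'd' 1→0 → fail=7;  out ∅∪{1}={1}
  n16('cab'): parent n15 fail=1; on 'b' 1 → fail=2;  out ∅∪∅=∅
  n19('dba'): parent n18 fail=8; on 'a' 8 → fail=9;  out {4}∪∅={4}
  n21('bbc'): parent n20 fail=8; on 'c' 8→0 → fail=14;  out {5}∪∅={5}
  n4('abab'): parent n3 fail=9; on 'b' 9→1 → fail=2;  out ∅∪∅=∅
  n11('badd'): parent n10 fail=7; on 'd' 7→0 → fail=7;  out ∅∪{1}={1}
  n17('caba'): parent n16 fail=2; on 'a' 2 → fail=3;  out {3}∪∅={3}
  n5('ababb'): parent n4 fail=2; on 'b' 2→8 → fail=20;  out ∅∪∅=∅
  n12('baddb'): parent n11 fail=7; on 'b' 7 → fail=18;  out ∅∪∅=∅
  n6('ababbc'): parent n5 fail=20; on 'c' 20 → fail=21;  out {0}∪{5}={0,5}
  n13('baddbd'): parent n12 fail=18; on 'd' 18→8→0 → fail=7;  out {2}∪{1}={1,2}

Text stream:
[0] read 'd'  n0⇒n7  emit P1@[0:0]
[1] read 'a'  n7⇒n1 (via fail)
[2] read 'b'  n1⇒n2
[3] read 'a'  n2⇒n3
[4] read 'd'  n3⇒n10 (via fail)  emit P1@[4:4]
[5] read 'd'  n10⇒n11  emit P1@[5:5]
[6] read 'b'  n11⇒n12
[7] read 'd'  n12⇒n13  emit P1@[7:7],P2@[2:7]
[8] read 'a'  n13⇒n1 (via fail)
[9] read 'b'  n1⇒n2
[10] read 'a'  n2⇒n3
[11] read 'b'  n3⇒n4
[12] read 'b'  n4⇒n5
[13] read 'c'  n5⇒n6  emit P0@[8:13],P5@[11:13]
[14] read 'b'  n6⇒n8 (via fail)
[15] read 'c'  n8⇒n14 (via fail)
[16] read 'a'  n14⇒n15
[17] read 'b'  n15⇒n16
[18] read 'a'  n16⇒n17  emit P3@[15:18]
[19] read 'b'  n17⇒n4 (via fail)
[20] read 'b'  n4⇒n5
[21] read 'c'  n5⇒n6  emit P0@[16:21],P5@[19:21]
[22] read 'b'  n6⇒n8 (via fail)
[23] read 'b'  n8⇒n20
[24] read 'c'  n20⇒n21  emit P5@[22:24]
[25] read 'd'  n21⇒n7 (via fail)  emit P1@[25:25]
[26] read 'c'  n7⇒n14 (via fail)
[27] read 'c'  n14⇒n14 (via fail)
[28] read 'b'  n14⇒n8 (via fail)
[29] read 'c'  n8⇒n14 (via fail)
[30] read 'a'  n14⇒n15
[31] read 'b'  n15⇒n16
[32] read 'a'  n16⇒n17  emit P3@[29:32]
[33] read 'b'  n17⇒n4 (via fail)
[34] read 'b'  n4⇒n5
[35] read 'c'  n5⇒n6  emit P0@[30:35],P5@[33:35]
[36] read 'a'  n6⇒n15 (via fail)
[37] read 'd'  n15⇒n7 (via fail)  emit P1@[37:37]
[38] read 'd'  n7⇒n7 (via fail)  emit P1@[38:38]
[39] read 'b'  n7⇒n18
[40] read 'a'  n18⇒n19  emit P4@[38:40]
[41] read 'd'  n19⇒n10 (via fail)  emit P1@[41:41]
[42] read 'd'  n10⇒n11  emit P1@[42:42]
[43] read 'b'  n11⇒n12
[44] read 'd'  n12⇒n13  emit P1@[44:44],P2@[39:44]
[45] read 'b'  n13⇒n18 (via fail)
[46] read 'd'  n18⇒n7 (via fail)  emit P1@[46:46]
[47] read 'b'  n7⇒n18
[48] read 'a'  n18⇒n19  emit P4@[46:48]
[49] read 'a'  n19⇒n1 (via fail)
[50] read 'c'  n1⇒n14 (via fail)

Matches: [[0,1],[4,1],[5,1],[7,1],[7,2],[13,0],[13,5],[18,3],[21,0],[21,5],[24,5],[25,1],[32,3],[35,0],[35,5],[37,1],[38,1],[40,4],[41,1],[42,1],[44,1],[44,2],[46,1],[48,4]]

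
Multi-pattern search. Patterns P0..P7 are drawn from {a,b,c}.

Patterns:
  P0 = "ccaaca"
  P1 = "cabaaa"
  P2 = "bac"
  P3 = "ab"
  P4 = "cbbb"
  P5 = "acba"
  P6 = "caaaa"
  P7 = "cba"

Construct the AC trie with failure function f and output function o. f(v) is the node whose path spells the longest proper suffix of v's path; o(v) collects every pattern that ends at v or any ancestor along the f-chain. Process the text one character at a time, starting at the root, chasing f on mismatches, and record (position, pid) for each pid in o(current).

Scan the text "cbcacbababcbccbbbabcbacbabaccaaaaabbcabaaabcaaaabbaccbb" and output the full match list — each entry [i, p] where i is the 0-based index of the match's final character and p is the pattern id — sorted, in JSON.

Build automaton:
Trie nodes:
  n0 'ε': a→15 b→12 c→1
  n1 'c': a→7 b→17 c→2
  n2 'cc': a→3
  n3 'cca': a→4
  n4 'ccaa': c→5
  n5 'ccaac': a→6
  n6 'ccaaca': ·  [P0 ends]
  n7 'ca': a→23 b→8
  n8 'cab': a→9
  n9 'caba': a→10
  n10 'cabaa': a→11
  n11 'cabaaa': ·  [P1 ends]
  n12 'b': a→13
  n13 'ba': c→14
  n14 'bac': ·  [P2 ends]
  n15 'a': b→16 c→20
  n16 'ab': ·  [P3 ends]
  n17 'cb': a→26 b→18
  n18 'cbb': b→19
  n19 'cbbb': ·  [P4 ends]
  n20 'ac': b→21
  n21 'acb': a→22
  n22 'acba': ·  [P5 ends]
  n23 'caa': a→24
  n24 'caaa': a→25
  n25 'caaaa': ·  [P6 ends]
  n26 'cba': ·  [P7 ends]

Failure links (BFS by depth):
  n1('c'): parent n0 fail=0; on 'c' 0 → fail=0;  out ∅∪∅=∅
  n12('b'): parent n0 fail=0; on 'b' 0 → fail=0;  out ∅∪∅=∅
  n15('a'): parent n0 fail=0; on 'a' 0 → fail=0;  out ∅∪∅=∅
  n2('cc'): parent n1 fail=0; on 'c' 0 → fail=1;  out ∅∪∅=∅
  n7('ca'): parent n1 fail=0; on 'a' 0 → fail=15;  out ∅∪∅=∅
  n13('ba'): parent n12 fail=0; on 'a' 0 → fail=15;  out ∅∪∅=∅
  n16('ab'): parent n15 fail=0; on 'b' 0 → fail=12;  out {3}∪∅={3}
  n17('cb'): parent n1 fail=0; on 'b' 0 → fail=12;  out ∅∪∅=∅
  n20('ac'): parent n15 fail=0; on 'c' 0 → fail=1;  out ∅∪∅=∅
  n3('cca'): parent n2 fail=1; on 'a' 1 → fail=7;  out ∅∪∅=∅
  n8('cab'): parent n7 fail=15; on 'b' 15 → fail=16;  out ∅∪{3}={3}
  n14('bac'): parent n13 fail=15; on 'c' 15 → fail=20;  out {2}∪∅={2}
  n18('cbb'): parent n17 fail=12; on 'b' 12→0 → fail=12;  out ∅∪∅=∅
  n21('acb'): parent n20 fail=1; on 'b' 1 → fail=17;  out ∅∪∅=∅
  n23('caa'): parent n7 fail=15; on 'a' 15→0 → fail=15;  out ∅∪∅=∅
  n26('cba'): parent n17 fail=12; on 'a' 12 → fail=13;  out {7}∪∅={7}
  n4('ccaa'): parent n3 fail=7; on 'a' 7 → fail=23;  out ∅∪∅=∅
  n9('caba'): parent n8 fail=16; on 'a' 16→12 → fail=13;  out ∅∪∅=∅
  n19('cbbb'): parent n18 fail=12; on 'b' 12→0 → fail=12;  out {4}∪∅={4}
  n22('acba'): parent n21 fail=17; on 'a' 17 → fail=26;  out {5}∪{7}={5,7}
  n24('caaa'): parent n23 fail=15; on 'a' 15→0 → fail=15;  out ∅∪∅=∅
  n5('ccaac'): parent n4 fail=23; on 'c' 23→15 → fail=20;  out ∅∪∅=∅
  n10('cabaa'): parent n9 fail=13; on 'a' 13→15→0 → fail=15;  out ∅∪∅=∅
  n25('caaaa'): parent n24 fail=15; on 'a' 15→0 → fail=15;  out {6}∪∅={6}
  n6('ccaaca'): parent n5 fail=20; on 'a' 20→1 → fail=7;  out {0}∪∅={0}
  n11('cabaaa'): parent n10 fail=15; on 'a' 15→0 → fail=15;  out {1}∪∅={1}

Text stream:
pos 0 'c': at 1
pos 1 'b': at 17
pos 2 'c': at 1 ·f
pos 3 'a': at 7
pos 4 'c': at 20 ·f
pos 5 'b': at 21
pos 6 'a': at 22  emit P5@[3:6],P7@[4:6]
pos 7 'b': at 16 ·f  emit P3@[6:7]
pos 8 'a': at 13 ·f
pos 9 'b': at 16 ·f  emit P3@[8:9]
pos 10 'c': at 1 ·f
pos 11 'b': at 17
pos 12 'c': at 1 ·f
pos 13 'c': at 2
pos 14 'b': at 17 ·f
pos 15 'b': at 18
pos 16 'b': at 19  emit P4@[13:16]
pos 17 'a': at 13 ·f
pos 18 'b': at 16 ·f  emit P3@[17:18]
pos 19 'c': at 1 ·f
pos 20 'b': at 17
pos 21 'a': at 26  emit P7@[19:21]
pos 22 'c': at 14 ·f  emit P2@[20:22]
pos 23 'b': at 21 ·f
pos 24 'a': at 22  emit P5@[21:24],P7@[22:24]
pos 25 'b': at 16 ·f  emit P3@[24:25]
pos 26 'a': at 13 ·f
pos 27 'c': at 14  emit P2@[25:27]
pos 28 'c': at 2 ·f
pos 29 'a': at 3
pos 30 'a': at 4
pos 31 'a': at 24 ·f
pos 32 'a': at 25  emit P6@[28:32]
pos 33 'a': at 15 ·f
pos 34 'b': at 16  emit P3@[33:34]
pos 35 'b': at 12 ·f
pos 36 'c': at 1 ·f
pos 37 'a': at 7
pos 38 'b': at 8  emit P3@[37:38]
pos 39 'a': at 9
pos 40 'a': at 10
pos 41 'a': at 11  emit P1@[36:41]
pos 42 'b': at 16 ·f  emit P3@[41:42]
pos 43 'c': at 1 ·f
pos 44 'a': at 7
pos 45 'a': at 23
pos 46 'a': at 24
pos 47 'a': at 25  emit P6@[43:47]
pos 48 'b': at 16 ·f  emit P3@[47:48]
pos 49 'b': at 12 ·f
pos 50 'a': at 13
pos 51 'c': at 14  emit P2@[49:51]
pos 52 'c': at 2 ·f
pos 53 'b': at 17 ·f
pos 54 'b': at 18

Matches: [[6,5],[6,7],[7,3],[9,3],[16,4],[18,3],[21,7],[22,2],[24,5],[24,7],[25,3],[27,2],[32,6],[34,3],[38,3],[41,1],[42,3],[47,6],[48,3],[51,2]]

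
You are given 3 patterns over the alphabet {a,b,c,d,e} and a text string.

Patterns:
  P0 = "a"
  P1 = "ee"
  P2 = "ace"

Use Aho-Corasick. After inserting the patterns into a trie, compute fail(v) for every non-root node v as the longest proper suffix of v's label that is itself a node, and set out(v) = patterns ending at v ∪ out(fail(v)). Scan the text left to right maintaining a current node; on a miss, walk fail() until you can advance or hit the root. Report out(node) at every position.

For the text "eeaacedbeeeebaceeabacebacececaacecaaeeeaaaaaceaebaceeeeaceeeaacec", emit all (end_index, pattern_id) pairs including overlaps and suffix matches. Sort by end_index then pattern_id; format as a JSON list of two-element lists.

Construct AC machine:
Trie nodes:
  n0 'ε': a→1 e→2
  n1 'a': c→4  ←P0
  n2 'e': e→3
  n3 'ee': ·  ←P1
  n4 'ac': e→5
  n5 'ace': ·  ←P2

BFS fail/out derivation:
  n1('a'): parent n0 fail=0; on 'a' 0 → fail=0;  out {0}∪∅={0}
  n2('e'): parent n0 fail=0; on 'e' 0 → fail=0;  out ∅∪∅=∅
  n3('ee'): parent n2 fail=0; on 'e' 0 → fail=2;  out {1}∪∅={1}
  n4('ac'): parent n1 fail=0; on 'c' 0 → fail=0;  out ∅∪∅=∅
  n5('ace'): parent n4 fail=0; on 'e' 0 → fail=2;  out {2}∪∅={2}

Run:
[0] read 'e'  n0⇒n2
[1] read 'e'  n2⇒n3  ** P1@[0:1]
[2] read 'a'  n3⇒n1 ·f  ** P0@[2:2]
[3] read 'a'  n1⇒n1 ·f  ** P0@[3:3]
[4] read 'c'  n1⇒n4
[5] read 'e'  n4⇒n5  ** P2@[3:5]
[6] read 'd'  n5⇒n0 ·f
[7] read 'b'  n0⇒n0
[8] read 'e'  n0⇒n2
[9] read 'e'  n2⇒n3  ** P1@[8:9]
[10] read 'e'  n3⇒n3 ·f  ** P1@[9:10]
[11] read 'e'  n3⇒n3 ·f  ** P1@[10:11]
[12] read 'b'  n3⇒n0 ·f
[13] read 'a'  n0⇒n1  ** P0@[13:13]
[14] read 'c'  n1⇒n4
[15] read 'e'  n4⇒n5  ** P2@[13:15]
[16] read 'e'  n5⇒n3 ·f  ** P1@[15:16]
[17] read 'a'  n3⇒n1 ·f  ** P0@[17:17]
[18] read 'b'  n1⇒n0 ·f
[19] read 'a'  n0⇒n1  ** P0@[19:19]
[20] read 'c'  n1⇒n4
[21] read 'e'  n4⇒n5  ** P2@[19:21]
[22] read 'b'  n5⇒n0 ·f
[23] read 'a'  n0⇒n1  ** P0@[23:23]
[24] read 'c'  n1⇒n4
[25] read 'e'  n4⇒n5  ** P2@[23:25]
[26] read 'c'  n5⇒n0 ·f
[27] read 'e'  n0⇒n2
[28] read 'c'  n2⇒n0 ·f
[29] read 'a'  n0⇒n1  ** P0@[29:29]
[30] read 'a'  n1⇒n1 ·f  ** P0@[30:30]
[31] read 'c'  n1⇒n4
[32] read 'e'  n4⇒n5  ** P2@[30:32]
[33] read 'c'  n5⇒n0 ·f
[34] read 'a'  n0⇒n1  ** P0@[34:34]
[35] read 'a'  n1⇒n1 ·f  ** P0@[35:35]
[36] read 'e'  n1⇒n2 ·f
[37] read 'e'  n2⇒n3  ** P1@[36:37]
[38] read 'e'  n3⇒n3 ·f  ** P1@[37:38]
[39] read 'a'  n3⇒n1 ·f  ** P0@[39:39]
[40] read 'a'  n1⇒n1 ·f  ** P0@[40:40]
[41] read 'a'  n1⇒n1 ·f  ** P0@[41:41]
[42] read 'a'  n1⇒n1 ·f  ** P0@[42:42]
[43] read 'a'  n1⇒n1 ·f  ** P0@[43:43]
[44] read 'c'  n1⇒n4
[45] read 'e'  n4⇒n5  ** P2@[43:45]
[46] read 'a'  n5⇒n1 ·f  ** P0@[46:46]
[47] read 'e'  n1⇒n2 ·f
[48] read 'b'  n2⇒n0 ·f
[49] read 'a'  n0⇒n1  ** P0@[49:49]
[50] read 'c'  n1⇒n4
[51] read 'e'  n4⇒n5  ** P2@[49:51]
[52] read 'e'  n5⇒n3 ·f  ** P1@[51:52]
[53] read 'e'  n3⇒n3 ·f  ** P1@[52:53]
[54] read 'e'  n3⇒n3 ·f  ** P1@[53:54]
[55] read 'a'  n3⇒n1 ·f  ** P0@[55:55]
[56] read 'c'  n1⇒n4
[57] read 'e'  n4⇒n5  ** P2@[55:57]
[58] read 'e'  n5⇒n3 ·f  ** P1@[57:58]
[59] read 'e'  n3⇒n3 ·f  ** P1@[58:59]
[60] read 'a'  n3⇒n1 ·f  ** P0@[60:60]
[61] read 'a'  n1⇒n1 ·f  ** P0@[61:61]
[62] read 'c'  n1⇒n4
[63] read 'e'  n4⇒n5  ** P2@[61:63]
[64] read 'c'  n5⇒n0 ·f

Matches: [[1,1],[2,0],[3,0],[5,2],[9,1],[10,1],[11,1],[13,0],[15,2],[16,1],[17,0],[19,0],[21,2],[23,0],[25,2],[29,0],[30,0],[32,2],[34,0],[35,0],[37,1],[38,1],[39,0],[40,0],[41,0],[42,0],[43,0],[45,2],[46,0],[49,0],[51,2],[52,1],[53,1],[54,1],[55,0],[57,2],[58,1],[59,1],[60,0],[61,0],[63,2]]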